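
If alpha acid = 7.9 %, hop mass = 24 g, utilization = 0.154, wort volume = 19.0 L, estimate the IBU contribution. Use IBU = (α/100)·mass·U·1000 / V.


IBU = (7.9/100)·24·0.154·1000 / 19.0

15.3676 IBU


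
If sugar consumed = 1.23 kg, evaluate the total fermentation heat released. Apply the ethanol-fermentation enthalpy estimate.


Q = m_sugar · 590 kJ/kg
Q = 1.23 · 590

725.7000 kJ


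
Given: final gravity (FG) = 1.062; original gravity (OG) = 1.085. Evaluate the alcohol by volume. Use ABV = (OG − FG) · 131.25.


ABV = (1.085 − 1.062) · 131.25

3.0187 % ABV


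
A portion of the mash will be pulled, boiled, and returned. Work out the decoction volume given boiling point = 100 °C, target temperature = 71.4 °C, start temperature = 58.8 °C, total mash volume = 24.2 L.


V_dec = V_total·(T_target − T_start)/(T_boil − T_start)
V_dec = 24.2·(71.4 − 58.8)/(100 − 58.8)

7.4010 L


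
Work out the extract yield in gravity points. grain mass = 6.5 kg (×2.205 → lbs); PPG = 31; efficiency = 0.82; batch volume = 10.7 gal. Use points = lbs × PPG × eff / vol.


lbs = 6.5 × 2.205 = 14.3325
points = 14.3325 × 31 × 0.82 / 10.7

34.0497 points


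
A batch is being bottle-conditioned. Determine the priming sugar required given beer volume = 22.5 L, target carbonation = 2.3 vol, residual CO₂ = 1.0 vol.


sugar = (target − residual)·4.0·V
sugar = (2.3 − 1.0)·4.0·22.5

117.0000 g


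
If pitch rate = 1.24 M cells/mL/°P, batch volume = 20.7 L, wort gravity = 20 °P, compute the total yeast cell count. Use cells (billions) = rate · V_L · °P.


cells = 1.24 · 20.7 · 20

513.3600 billion cells


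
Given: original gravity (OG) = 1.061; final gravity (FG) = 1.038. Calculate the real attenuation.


AA = (OG−FG)/(OG−1)·100;  RA = AA·0.8192
AA = (1.061 − 1.038)/(1.061 − 1)·100 = 37.7049
RA = 37.7049·0.8192

30.8879 %


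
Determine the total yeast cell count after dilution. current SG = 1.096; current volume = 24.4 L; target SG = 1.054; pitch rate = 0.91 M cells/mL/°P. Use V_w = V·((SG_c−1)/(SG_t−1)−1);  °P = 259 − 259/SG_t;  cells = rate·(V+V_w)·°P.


V_w = 24.4·((1.096−1)/(1.054−1)−1) = 18.9778
V_final = 24.4 + 18.9778 = 43.3778
°P = 259 − 259/1.054 = 13.2694
cells = 0.91·43.3778·13.2694

523.7953 billion cells


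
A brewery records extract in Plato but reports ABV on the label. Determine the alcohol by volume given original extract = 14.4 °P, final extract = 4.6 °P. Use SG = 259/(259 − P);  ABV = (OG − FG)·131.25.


OG = 259/(259 − 14.4) = 1.0589
FG = 259/(259 − 4.6) = 1.0181
ABV = (1.0589 − 1.0181)·131.25

5.3537 % ABV


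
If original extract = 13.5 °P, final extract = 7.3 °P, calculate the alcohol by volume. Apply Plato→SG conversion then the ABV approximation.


SG = 259/(259 − P);  ABV = (OG − FG)·131.25
OG = 259/(259 − 13.5) = 1.0550
FG = 259/(259 − 7.3) = 1.0290
ABV = (1.0550 − 1.0290)·131.25

3.4108 % ABV


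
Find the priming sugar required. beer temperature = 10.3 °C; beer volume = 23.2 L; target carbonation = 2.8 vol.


residual = 14.695·(0.01821 + 0.09011·e^(−0.04·T));  sugar = (target − residual)·4.0·V
residual = 14.695·(0.01821 + 0.09011·e^(−0.04·10.3)) = 1.1446
sugar = (2.8 − 1.1446)·4.0·23.2

153.6189 g


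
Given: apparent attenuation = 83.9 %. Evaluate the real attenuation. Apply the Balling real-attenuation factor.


RA = AA · 0.8192
RA = 83.9 · 0.8192

68.7309 %


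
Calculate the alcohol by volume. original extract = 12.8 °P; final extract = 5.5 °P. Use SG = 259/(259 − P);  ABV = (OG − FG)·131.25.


OG = 259/(259 − 12.8) = 1.0520
FG = 259/(259 − 5.5) = 1.0217
ABV = (1.0520 − 1.0217)·131.25

3.9761 % ABV


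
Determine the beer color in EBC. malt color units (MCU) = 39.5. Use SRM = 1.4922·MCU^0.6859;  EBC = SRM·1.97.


SRM = 1.4922·39.5^0.6859 = 18.5752
EBC = 18.5752·1.97

36.5931 EBC


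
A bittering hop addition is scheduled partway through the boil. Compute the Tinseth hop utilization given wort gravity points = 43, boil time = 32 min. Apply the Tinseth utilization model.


U = 1.65·0.000125^(GP/1000) · (1 − e^(−0.04·t))/4.15
bigness = 1.65·0.000125^(43/1000) = 1.1211
boil_factor = (1 − e^(−0.04·32))/4.15 = 0.1740
U = 1.1211 · 0.1740

0.1950


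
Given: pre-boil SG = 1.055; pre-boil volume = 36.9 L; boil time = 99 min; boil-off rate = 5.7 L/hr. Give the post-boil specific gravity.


V_post = V_pre − rate·(t/60);  SG_post = 1 + (SG_pre−1)·V_pre/V_post
V_post = 36.9 − 5.7·(99/60) = 27.4950
SG_post = 1 + (1.055 − 1)·36.9/27.4950

1.0738


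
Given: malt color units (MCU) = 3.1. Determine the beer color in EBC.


SRM = 1.4922·MCU^0.6859;  EBC = SRM·1.97
SRM = 1.4922·3.1^0.6859 = 3.2423
EBC = 3.2423·1.97

6.3873 EBC


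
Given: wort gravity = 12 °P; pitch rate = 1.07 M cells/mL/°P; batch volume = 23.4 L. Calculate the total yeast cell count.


cells (billions) = rate · V_L · °P
cells = 1.07 · 23.4 · 12

300.4560 billion cells


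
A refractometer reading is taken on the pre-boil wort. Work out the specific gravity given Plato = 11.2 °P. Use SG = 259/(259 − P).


SG = 259/(259 − 11.2)

1.0452


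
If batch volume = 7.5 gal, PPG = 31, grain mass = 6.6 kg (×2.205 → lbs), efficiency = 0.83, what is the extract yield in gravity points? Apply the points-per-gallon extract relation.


points = lbs × PPG × eff / vol
lbs = 6.6 × 2.205 = 14.5530
points = 14.5530 × 31 × 0.83 / 7.5

49.9265 points


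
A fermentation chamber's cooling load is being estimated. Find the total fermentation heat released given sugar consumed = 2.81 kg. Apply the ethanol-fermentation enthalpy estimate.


Q = m_sugar · 590 kJ/kg
Q = 2.81 · 590

1657.9000 kJ


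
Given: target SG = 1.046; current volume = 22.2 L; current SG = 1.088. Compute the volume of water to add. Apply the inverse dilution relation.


V_water = V·((SG_curr − 1)/(SG_target − 1) − 1)
V_water = 22.2·((1.088 − 1)/(1.046 − 1) − 1)

20.2696 L


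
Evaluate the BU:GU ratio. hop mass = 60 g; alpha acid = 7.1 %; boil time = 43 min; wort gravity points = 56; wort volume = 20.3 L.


U = 1.65·0.000125^(GP/1000)·(1−e^(−0.04t))/4.15;  IBU = (α/100)·m·U·1000/V;  BU:GU = IBU/GP
U = 1.65·0.000125^(56/1000)·(1−e^(−0.04·43))/4.15 = 0.1973
IBU = (7.1/100)·60·0.1973·1000/20.3 = 41.4080
BU:GU = 41.4080/56

0.7394


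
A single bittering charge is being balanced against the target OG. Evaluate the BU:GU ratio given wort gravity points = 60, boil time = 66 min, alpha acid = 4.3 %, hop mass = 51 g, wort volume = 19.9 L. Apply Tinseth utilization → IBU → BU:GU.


U = 1.65·0.000125^(GP/1000)·(1−e^(−0.04t))/4.15;  IBU = (α/100)·m·U·1000/V;  BU:GU = IBU/GP
U = 1.65·0.000125^(60/1000)·(1−e^(−0.04·66))/4.15 = 0.2153
IBU = (4.3/100)·51·0.2153·1000/19.9 = 23.7292
BU:GU = 23.7292/60

0.3955


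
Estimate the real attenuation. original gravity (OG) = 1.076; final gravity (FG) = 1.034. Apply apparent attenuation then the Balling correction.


AA = (OG−FG)/(OG−1)·100;  RA = AA·0.8192
AA = (1.076 − 1.034)/(1.076 − 1)·100 = 55.2632
RA = 55.2632·0.8192

45.2716 %


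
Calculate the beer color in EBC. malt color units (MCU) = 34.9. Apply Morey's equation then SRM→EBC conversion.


SRM = 1.4922·MCU^0.6859;  EBC = SRM·1.97
SRM = 1.4922·34.9^0.6859 = 17.0628
EBC = 17.0628·1.97

33.6138 EBC


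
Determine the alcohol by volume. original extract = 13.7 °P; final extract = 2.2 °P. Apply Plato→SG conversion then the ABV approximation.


SG = 259/(259 − P);  ABV = (OG − FG)·131.25
OG = 259/(259 − 13.7) = 1.0558
FG = 259/(259 − 2.2) = 1.0086
ABV = (1.0558 − 1.0086)·131.25

6.2059 % ABV


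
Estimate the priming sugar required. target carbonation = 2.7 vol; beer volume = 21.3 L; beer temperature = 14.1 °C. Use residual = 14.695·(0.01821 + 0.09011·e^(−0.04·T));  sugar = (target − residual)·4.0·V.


residual = 14.695·(0.01821 + 0.09011·e^(−0.04·14.1)) = 1.0210
sugar = (2.7 − 1.0210)·4.0·21.3

143.0549 g


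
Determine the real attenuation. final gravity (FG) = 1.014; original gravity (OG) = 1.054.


AA = (OG−FG)/(OG−1)·100;  RA = AA·0.8192
AA = (1.054 − 1.014)/(1.054 − 1)·100 = 74.0741
RA = 74.0741·0.8192

60.6815 %


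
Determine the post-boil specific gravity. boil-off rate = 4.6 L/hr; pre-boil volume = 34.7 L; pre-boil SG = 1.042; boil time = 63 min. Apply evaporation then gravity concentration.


V_post = V_pre − rate·(t/60);  SG_post = 1 + (SG_pre−1)·V_pre/V_post
V_post = 34.7 − 4.6·(63/60) = 29.8700
SG_post = 1 + (1.042 − 1)·34.7/29.8700

1.0488


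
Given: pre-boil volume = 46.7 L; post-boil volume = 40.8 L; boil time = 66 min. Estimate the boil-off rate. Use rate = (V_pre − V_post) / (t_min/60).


rate = (46.7 − 40.8) / (66/60)

5.3636 L/hr


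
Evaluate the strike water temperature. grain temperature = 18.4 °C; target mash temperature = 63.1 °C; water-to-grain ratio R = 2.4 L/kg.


T_strike = (0.41/R)·(T_mash − T_grain) + T_mash
T_strike = (0.41/2.4)·(63.1 − 18.4) + 63.1

70.7362 °C


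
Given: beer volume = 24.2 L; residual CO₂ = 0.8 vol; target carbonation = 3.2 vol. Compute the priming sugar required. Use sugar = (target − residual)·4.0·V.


sugar = (3.2 − 0.8)·4.0·24.2

232.3200 g


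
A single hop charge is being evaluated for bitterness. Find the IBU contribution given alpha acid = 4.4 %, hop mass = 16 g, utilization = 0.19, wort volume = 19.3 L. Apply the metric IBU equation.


IBU = (α/100)·mass·U·1000 / V
IBU = (4.4/100)·16·0.19·1000 / 19.3

6.9306 IBU


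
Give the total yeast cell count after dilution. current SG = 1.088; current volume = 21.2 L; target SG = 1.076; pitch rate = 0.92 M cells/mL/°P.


V_w = V·((SG_c−1)/(SG_t−1)−1);  °P = 259 − 259/SG_t;  cells = rate·(V+V_w)·°P
V_w = 21.2·((1.088−1)/(1.076−1)−1) = 3.3474
V_final = 21.2 + 3.3474 = 24.5474
°P = 259 − 259/1.076 = 18.2937
cells = 0.92·24.5474·18.2937

413.1368 billion cells


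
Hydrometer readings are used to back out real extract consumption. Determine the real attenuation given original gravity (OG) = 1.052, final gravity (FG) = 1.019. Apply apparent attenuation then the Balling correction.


AA = (OG−FG)/(OG−1)·100;  RA = AA·0.8192
AA = (1.052 − 1.019)/(1.052 − 1)·100 = 63.4615
RA = 63.4615·0.8192

51.9877 %


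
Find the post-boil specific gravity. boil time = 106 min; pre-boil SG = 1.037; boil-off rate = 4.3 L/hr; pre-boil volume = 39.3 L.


V_post = V_pre − rate·(t/60);  SG_post = 1 + (SG_pre−1)·V_pre/V_post
V_post = 39.3 − 4.3·(106/60) = 31.7033
SG_post = 1 + (1.037 − 1)·39.3/31.7033

1.0459


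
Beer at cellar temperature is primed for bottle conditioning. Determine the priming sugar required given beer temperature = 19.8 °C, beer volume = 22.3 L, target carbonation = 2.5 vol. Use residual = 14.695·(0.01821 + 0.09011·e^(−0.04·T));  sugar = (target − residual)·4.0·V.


residual = 14.695·(0.01821 + 0.09011·e^(−0.04·19.8)) = 0.8674
sugar = (2.5 − 0.8674)·4.0·22.3

145.6314 g


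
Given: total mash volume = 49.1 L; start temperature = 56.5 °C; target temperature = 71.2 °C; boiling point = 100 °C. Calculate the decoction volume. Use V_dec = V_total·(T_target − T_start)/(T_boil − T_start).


V_dec = 49.1·(71.2 − 56.5)/(100 − 56.5)

16.5924 L


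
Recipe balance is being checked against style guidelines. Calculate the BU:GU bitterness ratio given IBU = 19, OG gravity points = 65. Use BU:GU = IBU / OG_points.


BU:GU = 19 / 65

0.2923


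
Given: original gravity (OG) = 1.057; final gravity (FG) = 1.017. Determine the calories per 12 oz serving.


ABW = (OG−FG)·131.25·0.79/FG;  °P = 259 − 259/SG (for OG→OE and FG→AE);  RE = 0.1808·OE + 0.8192·AE;  Cal = (6.9·ABW + 4·(RE−0.1))·FG·3.55
ABW = (1.057 − 1.017)·131.25·0.79/1.017 = 4.0782
OE = 259 − 259/1.057 = 13.9669 °P
AE = 259 − 259/1.017 = 4.3294 °P
RE = 0.1808·13.9669 + 0.8192·4.3294 = 6.0719 °P
Cal = (6.9·4.0782 + 4·(6.0719−0.1))·1.017·3.55

187.8350 kcal


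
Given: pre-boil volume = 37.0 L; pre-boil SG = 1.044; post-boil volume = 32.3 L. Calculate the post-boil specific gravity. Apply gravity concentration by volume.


SG_post = 1 + (SG_pre − 1)·V_pre/V_post
pts_pre = (1.044 − 1)·1000 = 44.0000
pts_post = 44.0000·37.0/32.3 = 50.4025
SG_post = 1 + 50.4025/1000

1.0504


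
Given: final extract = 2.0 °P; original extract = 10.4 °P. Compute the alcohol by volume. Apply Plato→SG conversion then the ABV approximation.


SG = 259/(259 − P);  ABV = (OG − FG)·131.25
OG = 259/(259 − 10.4) = 1.0418
FG = 259/(259 − 2.0) = 1.0078
ABV = (1.0418 − 1.0078)·131.25

4.4693 % ABV


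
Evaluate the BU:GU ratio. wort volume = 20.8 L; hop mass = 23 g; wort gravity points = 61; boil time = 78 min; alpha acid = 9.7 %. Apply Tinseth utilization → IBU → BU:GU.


U = 1.65·0.000125^(GP/1000)·(1−e^(−0.04t))/4.15;  IBU = (α/100)·m·U·1000/V;  BU:GU = IBU/GP
U = 1.65·0.000125^(61/1000)·(1−e^(−0.04·78))/4.15 = 0.2197
IBU = (9.7/100)·23·0.2197·1000/20.8 = 23.5597
BU:GU = 23.5597/61

0.3862


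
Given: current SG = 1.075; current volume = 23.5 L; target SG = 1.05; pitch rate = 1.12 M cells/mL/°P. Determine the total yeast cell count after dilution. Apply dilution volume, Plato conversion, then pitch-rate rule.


V_w = V·((SG_c−1)/(SG_t−1)−1);  °P = 259 − 259/SG_t;  cells = rate·(V+V_w)·°P
V_w = 23.5·((1.075−1)/(1.05−1)−1) = 11.7500
V_final = 23.5 + 11.7500 = 35.2500
°P = 259 − 259/1.05 = 12.3333
cells = 1.12·35.2500·12.3333

486.9200 billion cells


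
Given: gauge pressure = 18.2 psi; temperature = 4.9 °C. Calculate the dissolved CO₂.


vols = (P + 14.695)·(0.01821 + 0.09011·e^(−0.04·T))
vols = (18.2 + 14.695)·(0.01821 + 0.09011·e^(−0.04·4.9))

3.0356 volumes


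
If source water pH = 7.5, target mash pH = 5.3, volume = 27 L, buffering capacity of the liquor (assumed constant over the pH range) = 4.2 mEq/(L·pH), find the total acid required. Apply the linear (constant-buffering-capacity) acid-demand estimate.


acid = buffering capacity · (pH_source − pH_target) · V
acid = 4.2 · (7.5 − 5.3) · 27

249.4800 mEq


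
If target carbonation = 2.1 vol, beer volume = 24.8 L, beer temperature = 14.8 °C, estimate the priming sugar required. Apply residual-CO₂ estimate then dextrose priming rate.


residual = 14.695·(0.01821 + 0.09011·e^(−0.04·T));  sugar = (target − residual)·4.0·V
residual = 14.695·(0.01821 + 0.09011·e^(−0.04·14.8)) = 1.0002
sugar = (2.1 − 1.0002)·4.0·24.8

109.1050 g


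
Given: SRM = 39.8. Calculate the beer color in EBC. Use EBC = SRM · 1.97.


EBC = 39.8 · 1.97

78.4060 EBC


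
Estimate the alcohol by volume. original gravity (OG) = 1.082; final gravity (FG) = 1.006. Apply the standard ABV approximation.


ABV = (OG − FG) · 131.25
ABV = (1.082 − 1.006) · 131.25

9.9750 % ABV


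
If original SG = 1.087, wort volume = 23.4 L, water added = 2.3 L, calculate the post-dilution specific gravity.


SG_new = 1 + (SG_old − 1)·V_old/(V_old + V_water)
pts = (1.087 − 1)·1000·23.4/(23.4 + 2.3) = 79.2140
SG_new = 1 + 79.2140/1000

1.0792


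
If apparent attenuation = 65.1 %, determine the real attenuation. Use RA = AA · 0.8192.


RA = 65.1 · 0.8192

53.3299 %


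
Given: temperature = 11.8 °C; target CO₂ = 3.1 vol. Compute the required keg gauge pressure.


psi = vols/(0.01821 + 0.09011·e^(−0.04·T)) − 14.695
psi = 3.1/(0.01821 + 0.09011·e^(−0.04·11.8)) − 14.695

26.9625 psi


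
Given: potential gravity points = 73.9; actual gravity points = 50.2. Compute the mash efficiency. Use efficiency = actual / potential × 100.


efficiency = 50.2 / 73.9 × 100

67.9296 %


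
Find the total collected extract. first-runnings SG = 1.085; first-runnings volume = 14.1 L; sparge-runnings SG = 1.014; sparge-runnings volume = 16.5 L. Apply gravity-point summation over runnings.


total = Σ (SG_i − 1)·1000·V_i
first = (1.085 − 1)·1000·14.1 = 1198.5000
sparge = (1.014 − 1)·1000·16.5 = 231.0000
total = 1198.5000 + 231.0000

1429.5000 gravity·L


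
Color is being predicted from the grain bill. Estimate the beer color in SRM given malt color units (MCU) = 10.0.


SRM = 1.4922 · MCU^0.6859
SRM = 1.4922 · 10.0^0.6859

7.2398 SRM


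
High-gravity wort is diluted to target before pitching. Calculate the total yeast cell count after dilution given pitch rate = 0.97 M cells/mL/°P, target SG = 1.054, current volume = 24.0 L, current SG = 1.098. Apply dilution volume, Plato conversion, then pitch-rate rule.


V_w = V·((SG_c−1)/(SG_t−1)−1);  °P = 259 − 259/SG_t;  cells = rate·(V+V_w)·°P
V_w = 24.0·((1.098−1)/(1.054−1)−1) = 19.5556
V_final = 24.0 + 19.5556 = 43.5556
°P = 259 − 259/1.054 = 13.2694
cells = 0.97·43.5556·13.2694

560.6195 billion cells


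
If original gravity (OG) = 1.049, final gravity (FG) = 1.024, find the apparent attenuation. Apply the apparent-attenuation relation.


AA = (OG − FG)/(OG − 1) · 100
AA = (1.049 − 1.024)/(1.049 − 1) · 100

51.0204 %


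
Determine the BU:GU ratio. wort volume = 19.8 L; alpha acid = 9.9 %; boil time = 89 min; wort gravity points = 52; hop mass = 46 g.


U = 1.65·0.000125^(GP/1000)·(1−e^(−0.04t))/4.15;  IBU = (α/100)·m·U·1000/V;  BU:GU = IBU/GP
U = 1.65·0.000125^(52/1000)·(1−e^(−0.04·89))/4.15 = 0.2421
IBU = (9.9/100)·46·0.2421·1000/19.8 = 55.6767
BU:GU = 55.6767/52

1.0707


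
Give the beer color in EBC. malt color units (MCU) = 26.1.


SRM = 1.4922·MCU^0.6859;  EBC = SRM·1.97
SRM = 1.4922·26.1^0.6859 = 13.9798
EBC = 13.9798·1.97

27.5402 EBC


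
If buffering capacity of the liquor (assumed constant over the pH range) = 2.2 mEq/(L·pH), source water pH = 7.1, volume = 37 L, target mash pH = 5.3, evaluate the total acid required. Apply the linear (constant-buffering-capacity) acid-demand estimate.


acid = buffering capacity · (pH_source − pH_target) · V
acid = 2.2 · (7.1 − 5.3) · 37

146.5200 mEq


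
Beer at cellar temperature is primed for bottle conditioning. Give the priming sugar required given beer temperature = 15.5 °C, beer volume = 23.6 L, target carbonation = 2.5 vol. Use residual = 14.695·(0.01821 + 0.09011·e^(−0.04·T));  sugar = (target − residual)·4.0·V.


residual = 14.695·(0.01821 + 0.09011·e^(−0.04·15.5)) = 0.9799
sugar = (2.5 − 0.9799)·4.0·23.6

143.4952 g


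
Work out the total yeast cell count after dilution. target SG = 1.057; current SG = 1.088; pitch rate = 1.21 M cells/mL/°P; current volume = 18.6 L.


V_w = V·((SG_c−1)/(SG_t−1)−1);  °P = 259 − 259/SG_t;  cells = rate·(V+V_w)·°P
V_w = 18.6·((1.088−1)/(1.057−1)−1) = 10.1158
V_final = 18.6 + 10.1158 = 28.7158
°P = 259 − 259/1.057 = 13.9669
cells = 1.21·28.7158·13.9669

485.2949 billion cells


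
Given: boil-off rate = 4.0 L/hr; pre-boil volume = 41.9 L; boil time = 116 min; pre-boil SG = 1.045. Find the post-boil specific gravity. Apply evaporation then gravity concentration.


V_post = V_pre − rate·(t/60);  SG_post = 1 + (SG_pre−1)·V_pre/V_post
V_post = 41.9 − 4.0·(116/60) = 34.1667
SG_post = 1 + (1.045 − 1)·41.9/34.1667

1.0552


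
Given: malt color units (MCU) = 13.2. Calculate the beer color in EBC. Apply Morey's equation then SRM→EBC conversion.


SRM = 1.4922·MCU^0.6859;  EBC = SRM·1.97
SRM = 1.4922·13.2^0.6859 = 8.7585
EBC = 8.7585·1.97

17.2542 EBC


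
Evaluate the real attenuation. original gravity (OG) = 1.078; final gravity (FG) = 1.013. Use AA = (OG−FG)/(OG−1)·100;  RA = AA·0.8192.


AA = (1.078 − 1.013)/(1.078 − 1)·100 = 83.3333
RA = 83.3333·0.8192

68.2667 %


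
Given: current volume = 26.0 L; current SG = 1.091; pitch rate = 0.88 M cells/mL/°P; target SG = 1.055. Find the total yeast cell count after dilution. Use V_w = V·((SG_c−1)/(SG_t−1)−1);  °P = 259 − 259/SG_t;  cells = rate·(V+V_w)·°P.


V_w = 26.0·((1.091−1)/(1.055−1)−1) = 17.0182
V_final = 26.0 + 17.0182 = 43.0182
°P = 259 − 259/1.055 = 13.5024
cells = 0.88·43.0182·13.5024

511.1457 billion cells


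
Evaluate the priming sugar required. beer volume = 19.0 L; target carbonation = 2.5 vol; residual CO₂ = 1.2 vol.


sugar = (target − residual)·4.0·V
sugar = (2.5 − 1.2)·4.0·19.0

98.8000 g


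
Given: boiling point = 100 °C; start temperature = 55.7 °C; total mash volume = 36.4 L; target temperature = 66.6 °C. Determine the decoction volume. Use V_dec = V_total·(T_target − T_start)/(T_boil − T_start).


V_dec = 36.4·(66.6 − 55.7)/(100 − 55.7)

8.9562 L


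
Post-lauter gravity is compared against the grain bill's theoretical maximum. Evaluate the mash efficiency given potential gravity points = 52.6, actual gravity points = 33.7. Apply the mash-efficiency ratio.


efficiency = actual / potential × 100
efficiency = 33.7 / 52.6 × 100

64.0684 %


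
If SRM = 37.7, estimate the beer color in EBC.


EBC = SRM · 1.97
EBC = 37.7 · 1.97

74.2690 EBC


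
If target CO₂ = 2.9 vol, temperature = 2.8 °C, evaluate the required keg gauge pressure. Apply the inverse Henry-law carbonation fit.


psi = vols/(0.01821 + 0.09011·e^(−0.04·T)) − 14.695
psi = 2.9/(0.01821 + 0.09011·e^(−0.04·2.8)) − 14.695

14.6655 psi


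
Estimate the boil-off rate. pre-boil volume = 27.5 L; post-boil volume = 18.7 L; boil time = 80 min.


rate = (V_pre − V_post) / (t_min/60)
rate = (27.5 − 18.7) / (80/60)

6.6000 L/hr


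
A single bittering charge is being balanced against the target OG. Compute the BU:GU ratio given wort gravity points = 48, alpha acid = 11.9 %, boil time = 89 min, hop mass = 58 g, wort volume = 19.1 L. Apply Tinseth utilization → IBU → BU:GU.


U = 1.65·0.000125^(GP/1000)·(1−e^(−0.04t))/4.15;  IBU = (α/100)·m·U·1000/V;  BU:GU = IBU/GP
U = 1.65·0.000125^(48/1000)·(1−e^(−0.04·89))/4.15 = 0.2509
IBU = (11.9/100)·58·0.2509·1000/19.1 = 90.6774
BU:GU = 90.6774/48

1.8891


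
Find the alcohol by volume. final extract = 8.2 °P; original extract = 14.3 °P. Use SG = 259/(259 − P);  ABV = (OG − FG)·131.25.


OG = 259/(259 − 14.3) = 1.0584
FG = 259/(259 − 8.2) = 1.0327
ABV = (1.0584 − 1.0327)·131.25

3.3788 % ABV


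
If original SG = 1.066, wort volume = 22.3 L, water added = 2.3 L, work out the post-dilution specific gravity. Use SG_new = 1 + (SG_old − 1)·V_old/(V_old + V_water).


pts = (1.066 − 1)·1000·22.3/(22.3 + 2.3) = 59.8293
SG_new = 1 + 59.8293/1000

1.0598


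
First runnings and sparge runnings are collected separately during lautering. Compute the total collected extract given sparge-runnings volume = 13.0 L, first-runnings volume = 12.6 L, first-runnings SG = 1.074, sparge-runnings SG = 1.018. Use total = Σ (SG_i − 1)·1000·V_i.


first = (1.074 − 1)·1000·12.6 = 932.4000
sparge = (1.018 − 1)·1000·13.0 = 234.0000
total = 932.4000 + 234.0000

1166.4000 gravity·L


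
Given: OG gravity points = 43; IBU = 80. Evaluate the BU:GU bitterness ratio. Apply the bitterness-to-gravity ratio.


BU:GU = IBU / OG_points
BU:GU = 80 / 43

1.8605


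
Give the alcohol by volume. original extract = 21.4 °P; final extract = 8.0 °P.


SG = 259/(259 − P);  ABV = (OG − FG)·131.25
OG = 259/(259 − 21.4) = 1.0901
FG = 259/(259 − 8.0) = 1.0319
ABV = (1.0901 − 1.0319)·131.25

7.6381 % ABV


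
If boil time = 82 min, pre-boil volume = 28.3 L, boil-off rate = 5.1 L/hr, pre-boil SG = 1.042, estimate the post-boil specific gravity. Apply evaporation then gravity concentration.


V_post = V_pre − rate·(t/60);  SG_post = 1 + (SG_pre−1)·V_pre/V_post
V_post = 28.3 − 5.1·(82/60) = 21.3300
SG_post = 1 + (1.042 − 1)·28.3/21.3300

1.0557


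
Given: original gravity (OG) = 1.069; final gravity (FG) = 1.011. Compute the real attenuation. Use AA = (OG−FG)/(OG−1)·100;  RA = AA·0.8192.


AA = (1.069 − 1.011)/(1.069 − 1)·100 = 84.0580
RA = 84.0580·0.8192

68.8603 %


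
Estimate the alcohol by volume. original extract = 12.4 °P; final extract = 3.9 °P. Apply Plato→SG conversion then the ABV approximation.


SG = 259/(259 − P);  ABV = (OG − FG)·131.25
OG = 259/(259 − 12.4) = 1.0503
FG = 259/(259 − 3.9) = 1.0153
ABV = (1.0503 − 1.0153)·131.25

4.5932 % ABV


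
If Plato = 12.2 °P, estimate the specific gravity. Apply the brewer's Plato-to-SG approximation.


SG = 259/(259 − P)
SG = 259/(259 − 12.2)

1.0494


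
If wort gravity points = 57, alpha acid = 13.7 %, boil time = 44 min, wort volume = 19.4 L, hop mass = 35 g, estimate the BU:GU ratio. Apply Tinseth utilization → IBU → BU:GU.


U = 1.65·0.000125^(GP/1000)·(1−e^(−0.04t))/4.15;  IBU = (α/100)·m·U·1000/V;  BU:GU = IBU/GP
U = 1.65·0.000125^(57/1000)·(1−e^(−0.04·44))/4.15 = 0.1972
IBU = (13.7/100)·35·0.1972·1000/19.4 = 48.7476
BU:GU = 48.7476/57

0.8552


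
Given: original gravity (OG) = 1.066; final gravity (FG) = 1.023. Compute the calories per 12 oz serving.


ABW = (OG−FG)·131.25·0.79/FG;  °P = 259 − 259/SG (for OG→OE and FG→AE);  RE = 0.1808·OE + 0.8192·AE;  Cal = (6.9·ABW + 4·(RE−0.1))·FG·3.55
ABW = (1.066 − 1.023)·131.25·0.79/1.023 = 4.3583
OE = 259 − 259/1.066 = 16.0356 °P
AE = 259 − 259/1.023 = 5.8231 °P
RE = 0.1808·16.0356 + 0.8192·5.8231 = 7.6695 °P
Cal = (6.9·4.3583 + 4·(7.6695−0.1))·1.023·3.55

219.1716 kcal


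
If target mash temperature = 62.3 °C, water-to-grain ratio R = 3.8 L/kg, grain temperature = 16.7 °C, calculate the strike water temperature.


T_strike = (0.41/R)·(T_mash − T_grain) + T_mash
T_strike = (0.41/3.8)·(62.3 − 16.7) + 62.3

67.2200 °C


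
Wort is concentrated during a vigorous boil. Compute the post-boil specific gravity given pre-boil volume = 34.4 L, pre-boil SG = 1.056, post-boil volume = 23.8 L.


SG_post = 1 + (SG_pre − 1)·V_pre/V_post
pts_pre = (1.056 − 1)·1000 = 56.0000
pts_post = 56.0000·34.4/23.8 = 80.9412
SG_post = 1 + 80.9412/1000

1.0809


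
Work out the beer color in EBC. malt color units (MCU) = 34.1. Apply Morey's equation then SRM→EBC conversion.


SRM = 1.4922·MCU^0.6859;  EBC = SRM·1.97
SRM = 1.4922·34.1^0.6859 = 16.7936
EBC = 16.7936·1.97

33.0834 EBC


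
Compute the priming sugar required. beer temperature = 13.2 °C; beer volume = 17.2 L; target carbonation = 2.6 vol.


residual = 14.695·(0.01821 + 0.09011·e^(−0.04·T));  sugar = (target − residual)·4.0·V
residual = 14.695·(0.01821 + 0.09011·e^(−0.04·13.2)) = 1.0486
sugar = (2.6 − 1.0486)·4.0·17.2

106.7386 g


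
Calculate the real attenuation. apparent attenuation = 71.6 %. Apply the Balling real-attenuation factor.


RA = AA · 0.8192
RA = 71.6 · 0.8192

58.6547 %


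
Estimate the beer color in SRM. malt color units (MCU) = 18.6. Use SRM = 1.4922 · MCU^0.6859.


SRM = 1.4922 · 18.6^0.6859

11.0812 SRM


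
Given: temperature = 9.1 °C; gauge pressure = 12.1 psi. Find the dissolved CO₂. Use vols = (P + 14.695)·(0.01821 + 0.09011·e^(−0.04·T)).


vols = (12.1 + 14.695)·(0.01821 + 0.09011·e^(−0.04·9.1))

2.1657 volumes


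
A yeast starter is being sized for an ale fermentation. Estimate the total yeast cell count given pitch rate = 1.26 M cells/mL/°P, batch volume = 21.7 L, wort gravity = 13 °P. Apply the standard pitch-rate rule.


cells (billions) = rate · V_L · °P
cells = 1.26 · 21.7 · 13

355.4460 billion cells


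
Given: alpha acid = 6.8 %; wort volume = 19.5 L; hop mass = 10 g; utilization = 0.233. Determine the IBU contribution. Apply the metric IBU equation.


IBU = (α/100)·mass·U·1000 / V
IBU = (6.8/100)·10·0.233·1000 / 19.5

8.1251 IBU


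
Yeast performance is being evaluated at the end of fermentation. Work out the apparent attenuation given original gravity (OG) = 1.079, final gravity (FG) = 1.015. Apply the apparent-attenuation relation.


AA = (OG − FG)/(OG − 1) · 100
AA = (1.079 − 1.015)/(1.079 − 1) · 100

81.0127 %


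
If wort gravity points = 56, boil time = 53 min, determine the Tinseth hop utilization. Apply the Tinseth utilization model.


U = 1.65·0.000125^(GP/1000) · (1 − e^(−0.04·t))/4.15
bigness = 1.65·0.000125^(56/1000) = 0.9975
boil_factor = (1 − e^(−0.04·53))/4.15 = 0.2120
U = 0.9975 · 0.2120

0.2115


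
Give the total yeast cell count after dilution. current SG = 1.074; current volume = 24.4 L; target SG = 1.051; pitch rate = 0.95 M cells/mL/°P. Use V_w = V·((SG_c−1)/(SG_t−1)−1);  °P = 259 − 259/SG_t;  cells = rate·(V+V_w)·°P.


V_w = 24.4·((1.074−1)/(1.051−1)−1) = 11.0039
V_final = 24.4 + 11.0039 = 35.4039
°P = 259 − 259/1.051 = 12.5680
cells = 0.95·35.4039·12.5680

422.7097 billion cells


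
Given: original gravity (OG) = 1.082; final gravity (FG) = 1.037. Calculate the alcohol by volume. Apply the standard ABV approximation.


ABV = (OG − FG) · 131.25
ABV = (1.082 − 1.037) · 131.25

5.9063 % ABV


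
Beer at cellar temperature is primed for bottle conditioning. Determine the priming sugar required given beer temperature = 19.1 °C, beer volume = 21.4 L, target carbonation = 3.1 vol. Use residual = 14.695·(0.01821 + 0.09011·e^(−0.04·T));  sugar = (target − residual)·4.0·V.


residual = 14.695·(0.01821 + 0.09011·e^(−0.04·19.1)) = 0.8844
sugar = (3.1 − 0.8844)·4.0·21.4

189.6560 g


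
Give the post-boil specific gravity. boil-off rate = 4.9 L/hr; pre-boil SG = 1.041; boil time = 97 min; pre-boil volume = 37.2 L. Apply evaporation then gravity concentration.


V_post = V_pre − rate·(t/60);  SG_post = 1 + (SG_pre−1)·V_pre/V_post
V_post = 37.2 − 4.9·(97/60) = 29.2783
SG_post = 1 + (1.041 − 1)·37.2/29.2783

1.0521


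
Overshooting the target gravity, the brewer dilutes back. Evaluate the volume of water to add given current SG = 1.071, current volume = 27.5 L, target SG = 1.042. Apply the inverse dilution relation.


V_water = V·((SG_curr − 1)/(SG_target − 1) − 1)
V_water = 27.5·((1.071 − 1)/(1.042 − 1) − 1)

18.9881 L


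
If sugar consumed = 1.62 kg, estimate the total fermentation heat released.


Q = m_sugar · 590 kJ/kg
Q = 1.62 · 590

955.8000 kJ


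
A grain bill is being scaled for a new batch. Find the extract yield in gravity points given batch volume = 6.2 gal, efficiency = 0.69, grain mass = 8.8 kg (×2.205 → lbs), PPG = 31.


points = lbs × PPG × eff / vol
lbs = 8.8 × 2.205 = 19.4040
points = 19.4040 × 31 × 0.69 / 6.2

66.9438 points


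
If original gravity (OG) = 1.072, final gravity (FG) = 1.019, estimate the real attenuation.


AA = (OG−FG)/(OG−1)·100;  RA = AA·0.8192
AA = (1.072 − 1.019)/(1.072 − 1)·100 = 73.6111
RA = 73.6111·0.8192

60.3022 %


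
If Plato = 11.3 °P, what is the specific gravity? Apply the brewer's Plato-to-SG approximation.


SG = 259/(259 − P)
SG = 259/(259 − 11.3)

1.0456


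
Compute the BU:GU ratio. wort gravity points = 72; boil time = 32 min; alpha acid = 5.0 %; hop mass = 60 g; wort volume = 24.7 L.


U = 1.65·0.000125^(GP/1000)·(1−e^(−0.04t))/4.15;  IBU = (α/100)·m·U·1000/V;  BU:GU = IBU/GP
U = 1.65·0.000125^(72/1000)·(1−e^(−0.04·32))/4.15 = 0.1503
IBU = (5.0/100)·60·0.1503·1000/24.7 = 18.2538
BU:GU = 18.2538/72

0.2535


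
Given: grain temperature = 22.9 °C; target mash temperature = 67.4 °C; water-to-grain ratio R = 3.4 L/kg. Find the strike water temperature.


T_strike = (0.41/R)·(T_mash − T_grain) + T_mash
T_strike = (0.41/3.4)·(67.4 − 22.9) + 67.4

72.7662 °C


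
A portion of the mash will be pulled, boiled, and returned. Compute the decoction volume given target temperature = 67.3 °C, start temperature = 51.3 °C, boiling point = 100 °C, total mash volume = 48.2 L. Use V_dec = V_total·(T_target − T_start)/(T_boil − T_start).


V_dec = 48.2·(67.3 − 51.3)/(100 − 51.3)

15.8357 L


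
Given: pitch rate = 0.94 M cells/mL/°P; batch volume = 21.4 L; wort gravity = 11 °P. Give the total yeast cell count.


cells (billions) = rate · V_L · °P
cells = 0.94 · 21.4 · 11

221.2760 billion cells


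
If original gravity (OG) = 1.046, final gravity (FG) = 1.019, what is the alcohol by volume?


ABV = (OG − FG) · 131.25
ABV = (1.046 − 1.019) · 131.25

3.5438 % ABV


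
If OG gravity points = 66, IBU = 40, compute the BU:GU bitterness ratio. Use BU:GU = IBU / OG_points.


BU:GU = 40 / 66

0.6061


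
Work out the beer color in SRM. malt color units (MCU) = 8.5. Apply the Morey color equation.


SRM = 1.4922 · MCU^0.6859
SRM = 1.4922 · 8.5^0.6859

6.4761 SRM


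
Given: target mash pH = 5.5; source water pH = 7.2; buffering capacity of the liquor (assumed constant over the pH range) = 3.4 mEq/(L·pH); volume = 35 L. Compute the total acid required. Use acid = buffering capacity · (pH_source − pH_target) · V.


acid = 3.4 · (7.2 − 5.5) · 35

202.3000 mEq


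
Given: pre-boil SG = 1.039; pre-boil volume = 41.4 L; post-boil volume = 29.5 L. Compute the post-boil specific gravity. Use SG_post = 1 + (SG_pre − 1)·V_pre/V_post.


pts_pre = (1.039 − 1)·1000 = 39.0000
pts_post = 39.0000·41.4/29.5 = 54.7322
SG_post = 1 + 54.7322/1000

1.0547


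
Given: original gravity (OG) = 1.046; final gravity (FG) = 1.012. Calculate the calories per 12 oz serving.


ABW = (OG−FG)·131.25·0.79/FG;  °P = 259 − 259/SG (for OG→OE and FG→AE);  RE = 0.1808·OE + 0.8192·AE;  Cal = (6.9·ABW + 4·(RE−0.1))·FG·3.55
ABW = (1.046 − 1.012)·131.25·0.79/1.012 = 3.4836
OE = 259 − 259/1.046 = 11.3901 °P
AE = 259 − 259/1.012 = 3.0711 °P
RE = 0.1808·11.3901 + 0.8192·3.0711 = 4.5752 °P
Cal = (6.9·3.4836 + 4·(4.5752−0.1))·1.012·3.55

150.6646 kcal


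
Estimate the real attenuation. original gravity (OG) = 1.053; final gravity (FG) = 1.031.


AA = (OG−FG)/(OG−1)·100;  RA = AA·0.8192
AA = (1.053 − 1.031)/(1.053 − 1)·100 = 41.5094
RA = 41.5094·0.8192

34.0045 %


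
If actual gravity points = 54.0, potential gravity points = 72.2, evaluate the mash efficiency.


efficiency = actual / potential × 100
efficiency = 54.0 / 72.2 × 100

74.7922 %


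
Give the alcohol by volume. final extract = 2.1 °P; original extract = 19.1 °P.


SG = 259/(259 − P);  ABV = (OG − FG)·131.25
OG = 259/(259 − 19.1) = 1.0796
FG = 259/(259 − 2.1) = 1.0082
ABV = (1.0796 − 1.0082)·131.25

9.3768 % ABV


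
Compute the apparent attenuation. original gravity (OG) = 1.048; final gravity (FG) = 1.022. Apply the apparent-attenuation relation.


AA = (OG − FG)/(OG − 1) · 100
AA = (1.048 − 1.022)/(1.048 − 1) · 100

54.1667 %


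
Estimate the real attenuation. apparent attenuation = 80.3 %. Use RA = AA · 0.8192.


RA = 80.3 · 0.8192

65.7818 %


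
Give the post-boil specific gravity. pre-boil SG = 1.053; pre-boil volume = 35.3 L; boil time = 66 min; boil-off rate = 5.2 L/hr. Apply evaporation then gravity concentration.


V_post = V_pre − rate·(t/60);  SG_post = 1 + (SG_pre−1)·V_pre/V_post
V_post = 35.3 − 5.2·(66/60) = 29.5800
SG_post = 1 + (1.053 − 1)·35.3/29.5800

1.0632


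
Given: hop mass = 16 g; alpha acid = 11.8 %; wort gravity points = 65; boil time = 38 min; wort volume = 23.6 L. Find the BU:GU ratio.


U = 1.65·0.000125^(GP/1000)·(1−e^(−0.04t))/4.15;  IBU = (α/100)·m·U·1000/V;  BU:GU = IBU/GP
U = 1.65·0.000125^(65/1000)·(1−e^(−0.04·38))/4.15 = 0.1732
IBU = (11.8/100)·16·0.1732·1000/23.6 = 13.8559
BU:GU = 13.8559/65

0.2132


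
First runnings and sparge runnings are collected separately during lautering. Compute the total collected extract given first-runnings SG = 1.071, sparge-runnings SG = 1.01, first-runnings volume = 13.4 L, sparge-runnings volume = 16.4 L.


total = Σ (SG_i − 1)·1000·V_i
first = (1.071 − 1)·1000·13.4 = 951.4000
sparge = (1.01 − 1)·1000·16.4 = 164.0000
total = 951.4000 + 164.0000

1115.4000 gravity·L


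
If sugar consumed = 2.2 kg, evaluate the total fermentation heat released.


Q = m_sugar · 590 kJ/kg
Q = 2.2 · 590

1298.0000 kJ


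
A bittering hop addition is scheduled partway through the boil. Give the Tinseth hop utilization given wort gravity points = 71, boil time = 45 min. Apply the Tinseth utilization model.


U = 1.65·0.000125^(GP/1000) · (1 − e^(−0.04·t))/4.15
bigness = 1.65·0.000125^(71/1000) = 0.8717
boil_factor = (1 − e^(−0.04·45))/4.15 = 0.2011
U = 0.8717 · 0.2011

0.1753


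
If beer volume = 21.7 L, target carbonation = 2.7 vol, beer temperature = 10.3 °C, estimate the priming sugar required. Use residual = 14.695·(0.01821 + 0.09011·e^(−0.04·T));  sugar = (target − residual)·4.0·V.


residual = 14.695·(0.01821 + 0.09011·e^(−0.04·10.3)) = 1.1446
sugar = (2.7 − 1.1446)·4.0·21.7

135.0067 g


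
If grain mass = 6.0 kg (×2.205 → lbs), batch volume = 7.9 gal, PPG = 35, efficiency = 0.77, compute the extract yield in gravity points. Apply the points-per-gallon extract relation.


points = lbs × PPG × eff / vol
lbs = 6.0 × 2.205 = 13.2300
points = 13.2300 × 35 × 0.77 / 7.9

45.1327 points


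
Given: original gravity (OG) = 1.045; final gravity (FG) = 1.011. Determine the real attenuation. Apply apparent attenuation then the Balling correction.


AA = (OG−FG)/(OG−1)·100;  RA = AA·0.8192
AA = (1.045 − 1.011)/(1.045 − 1)·100 = 75.5556
RA = 75.5556·0.8192

61.8951 %


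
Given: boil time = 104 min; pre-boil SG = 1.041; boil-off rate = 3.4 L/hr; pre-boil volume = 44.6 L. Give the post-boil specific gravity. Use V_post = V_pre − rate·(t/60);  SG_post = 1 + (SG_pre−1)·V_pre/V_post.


V_post = 44.6 − 3.4·(104/60) = 38.7067
SG_post = 1 + (1.041 − 1)·44.6/38.7067

1.0472


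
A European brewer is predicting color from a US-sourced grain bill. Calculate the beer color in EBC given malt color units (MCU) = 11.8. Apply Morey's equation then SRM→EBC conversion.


SRM = 1.4922·MCU^0.6859;  EBC = SRM·1.97
SRM = 1.4922·11.8^0.6859 = 8.1102
EBC = 8.1102·1.97

15.9771 EBC


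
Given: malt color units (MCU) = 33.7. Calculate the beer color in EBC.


SRM = 1.4922·MCU^0.6859;  EBC = SRM·1.97
SRM = 1.4922·33.7^0.6859 = 16.6582
EBC = 16.6582·1.97

32.8167 EBC


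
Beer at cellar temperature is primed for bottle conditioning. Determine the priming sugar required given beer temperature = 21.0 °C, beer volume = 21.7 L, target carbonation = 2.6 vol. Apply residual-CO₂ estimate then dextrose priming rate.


residual = 14.695·(0.01821 + 0.09011·e^(−0.04·T));  sugar = (target − residual)·4.0·V
residual = 14.695·(0.01821 + 0.09011·e^(−0.04·21.0)) = 0.8393
sugar = (2.6 − 0.8393)·4.0·21.7

152.8329 g


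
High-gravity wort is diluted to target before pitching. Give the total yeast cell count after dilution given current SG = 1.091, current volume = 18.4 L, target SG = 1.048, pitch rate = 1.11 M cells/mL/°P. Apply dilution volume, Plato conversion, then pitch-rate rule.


V_w = V·((SG_c−1)/(SG_t−1)−1);  °P = 259 − 259/SG_t;  cells = rate·(V+V_w)·°P
V_w = 18.4·((1.091−1)/(1.048−1)−1) = 16.4833
V_final = 18.4 + 16.4833 = 34.8833
°P = 259 − 259/1.048 = 11.8626
cells = 1.11·34.8833·11.8626

459.3256 billion cells


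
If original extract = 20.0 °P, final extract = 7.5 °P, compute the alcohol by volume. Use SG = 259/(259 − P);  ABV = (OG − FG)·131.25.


OG = 259/(259 − 20.0) = 1.0837
FG = 259/(259 − 7.5) = 1.0298
ABV = (1.0837 − 1.0298)·131.25

7.0692 % ABV
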